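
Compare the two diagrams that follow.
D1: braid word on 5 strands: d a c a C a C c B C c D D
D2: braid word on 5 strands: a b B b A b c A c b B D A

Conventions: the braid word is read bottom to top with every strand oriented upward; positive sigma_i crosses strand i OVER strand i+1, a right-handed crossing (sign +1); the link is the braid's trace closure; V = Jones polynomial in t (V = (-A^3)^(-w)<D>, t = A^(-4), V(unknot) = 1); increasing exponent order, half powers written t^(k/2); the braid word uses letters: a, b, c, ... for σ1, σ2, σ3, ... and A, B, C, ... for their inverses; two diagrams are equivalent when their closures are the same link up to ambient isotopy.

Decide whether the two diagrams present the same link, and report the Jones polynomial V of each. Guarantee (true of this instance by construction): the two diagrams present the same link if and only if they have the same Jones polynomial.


equivalent: no
V(D1) = -t^(1/2) - t^(3/2) - t^(5/2) + t^(9/2)  (w +1, c 13, <D> = -A^-15 + A^-7 + A^-3 + A)
V(D2) = -t^(-3/2) + t^(-1/2) - 2t^(1/2) + 2t^(3/2) - 2t^(5/2) + t^(7/2) - t^(9/2)  [13 crossings, <D> = A^-15 - A^-11 + 2A^-7 - 2A^-3 + 2A - A^5 + A^9, w = +1]
key observation: 2 classes among 2 diagrams; unequal V(t) rules out equality


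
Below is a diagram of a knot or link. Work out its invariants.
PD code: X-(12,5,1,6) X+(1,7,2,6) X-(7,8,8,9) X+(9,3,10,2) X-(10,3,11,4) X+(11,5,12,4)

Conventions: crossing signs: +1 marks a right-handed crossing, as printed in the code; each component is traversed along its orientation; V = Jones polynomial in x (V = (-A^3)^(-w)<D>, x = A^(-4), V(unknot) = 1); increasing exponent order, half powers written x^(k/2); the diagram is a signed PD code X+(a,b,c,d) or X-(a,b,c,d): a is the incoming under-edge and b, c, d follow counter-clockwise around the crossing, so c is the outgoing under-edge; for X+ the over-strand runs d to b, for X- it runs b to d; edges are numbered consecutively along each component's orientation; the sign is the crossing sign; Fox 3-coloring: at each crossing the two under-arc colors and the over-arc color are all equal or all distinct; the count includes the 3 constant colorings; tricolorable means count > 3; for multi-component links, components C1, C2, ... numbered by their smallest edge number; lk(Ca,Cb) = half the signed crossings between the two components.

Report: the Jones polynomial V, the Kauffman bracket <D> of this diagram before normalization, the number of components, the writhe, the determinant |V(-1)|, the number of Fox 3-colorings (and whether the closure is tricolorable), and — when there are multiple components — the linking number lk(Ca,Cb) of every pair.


V = 1
<D> = 1 (w = 0)
1 component over 6 crossings, w = 0
3 Fox colorings among 3^6, |V(-1)| = 1: not tricolorable
why: w = 0 shifts under R1 moves; the (-A^3)^(0) factor cancels that in V


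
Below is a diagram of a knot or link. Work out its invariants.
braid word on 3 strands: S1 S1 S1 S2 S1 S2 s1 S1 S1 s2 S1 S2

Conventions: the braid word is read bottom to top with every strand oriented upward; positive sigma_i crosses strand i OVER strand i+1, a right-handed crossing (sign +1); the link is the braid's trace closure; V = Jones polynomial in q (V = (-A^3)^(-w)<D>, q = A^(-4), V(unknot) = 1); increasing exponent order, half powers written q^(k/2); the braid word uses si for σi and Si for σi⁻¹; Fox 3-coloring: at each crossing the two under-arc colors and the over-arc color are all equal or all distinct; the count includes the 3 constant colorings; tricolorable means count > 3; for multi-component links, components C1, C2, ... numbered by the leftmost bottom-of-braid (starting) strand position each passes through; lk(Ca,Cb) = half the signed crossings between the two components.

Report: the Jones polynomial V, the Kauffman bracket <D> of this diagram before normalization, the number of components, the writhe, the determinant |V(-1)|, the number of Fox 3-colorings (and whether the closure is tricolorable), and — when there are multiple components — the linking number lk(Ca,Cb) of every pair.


V(q) = -q^-8 + q^-5 + q^-3
bracket: A^-12 + A^-4 - A^8, w = -8
1 component, writhe -8, over 12 crossings
det 3, colorings 9 of 3^12 — tricolorable
observation: V spans 5 powers of q: at least 5 crossings in any diagram


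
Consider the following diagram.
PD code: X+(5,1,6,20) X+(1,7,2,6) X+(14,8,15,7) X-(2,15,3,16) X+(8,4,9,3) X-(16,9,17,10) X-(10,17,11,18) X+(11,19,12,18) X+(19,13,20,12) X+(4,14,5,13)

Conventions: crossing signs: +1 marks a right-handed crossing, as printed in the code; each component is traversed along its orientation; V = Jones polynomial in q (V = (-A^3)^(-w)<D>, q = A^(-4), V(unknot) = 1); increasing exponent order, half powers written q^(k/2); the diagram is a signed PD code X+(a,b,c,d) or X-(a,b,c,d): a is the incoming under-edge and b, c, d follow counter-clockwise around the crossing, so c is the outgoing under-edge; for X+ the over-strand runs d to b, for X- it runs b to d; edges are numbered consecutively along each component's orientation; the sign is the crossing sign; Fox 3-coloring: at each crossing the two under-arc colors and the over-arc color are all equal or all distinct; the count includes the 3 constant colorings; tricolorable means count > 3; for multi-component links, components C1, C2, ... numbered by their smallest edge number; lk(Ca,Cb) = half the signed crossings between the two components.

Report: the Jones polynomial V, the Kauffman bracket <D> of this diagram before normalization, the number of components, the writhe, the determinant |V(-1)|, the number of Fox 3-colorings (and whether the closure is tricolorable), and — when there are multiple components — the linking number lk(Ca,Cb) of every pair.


V = q - q^2 + 2q^3 - q^4 + q^5 - q^6
<D> = -A^-12 + A^-8 - A^-4 + 2 - A^4 + A^8 (w = +4)
1 component over 10 crossings, w = +4
3 Fox colorings among 3^10, |V(-1)| = 7: not tricolorable
why: V spans 5 powers of q: at least 5 crossings in any diagram


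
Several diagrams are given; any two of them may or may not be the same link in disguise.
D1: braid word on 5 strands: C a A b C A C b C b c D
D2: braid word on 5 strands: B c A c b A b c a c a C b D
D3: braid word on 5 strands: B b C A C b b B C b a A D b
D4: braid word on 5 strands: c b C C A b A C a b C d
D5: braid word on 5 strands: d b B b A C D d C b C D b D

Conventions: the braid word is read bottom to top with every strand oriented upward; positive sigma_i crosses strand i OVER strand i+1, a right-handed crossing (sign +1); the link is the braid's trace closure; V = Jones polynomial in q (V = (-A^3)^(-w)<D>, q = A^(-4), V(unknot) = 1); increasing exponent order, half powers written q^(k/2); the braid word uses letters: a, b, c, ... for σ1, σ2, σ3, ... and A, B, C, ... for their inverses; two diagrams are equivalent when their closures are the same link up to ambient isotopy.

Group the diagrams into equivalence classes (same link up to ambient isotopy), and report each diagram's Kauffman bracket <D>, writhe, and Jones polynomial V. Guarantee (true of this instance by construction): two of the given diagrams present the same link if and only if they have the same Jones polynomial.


grouping into links: {D1, D3, D4, D5} | {D2}
V(D1) = -q^-3 + 2q^-2 - 2q^-1 + 3 - 2q + 2q^2 - q^3  (w -2, c 12, <D> = -A^-18 + 2A^-14 - 2A^-10 + 3A^-6 - 2A^-2 + 2A^2 - A^6)
V(D2) = q + q^3 - q^4  [14 crossings, <D> = -A^-4 + 1 + A^8, w = +4]
D3 (bracket -A^-18 + 2A^-14 - 2A^-10 + 3A^-6 - 2A^-2 + 2A^2 - A^6; 14 crossings at w = -2): V = -q^-3 + 2q^-2 - 2q^-1 + 3 - 2q + 2q^2 - q^3
V(D4) = -q^-3 + 2q^-2 - 2q^-1 + 3 - 2q + 2q^2 - q^3  (w 0, c 12, <D> = -A^-12 + 2A^-8 - 2A^-4 + 3 - 2A^4 + 2A^8 - A^12)
V(D5) = -q^-3 + 2q^-2 - 2q^-1 + 3 - 2q + 2q^2 - q^3  [14 crossings, <D> = -A^-18 + 2A^-14 - 2A^-10 + 3A^-6 - 2A^-2 + 2A^2 - A^6, w = -2]
key observation: 2 classes among 5 diagrams; unequal V(q) rules out equality


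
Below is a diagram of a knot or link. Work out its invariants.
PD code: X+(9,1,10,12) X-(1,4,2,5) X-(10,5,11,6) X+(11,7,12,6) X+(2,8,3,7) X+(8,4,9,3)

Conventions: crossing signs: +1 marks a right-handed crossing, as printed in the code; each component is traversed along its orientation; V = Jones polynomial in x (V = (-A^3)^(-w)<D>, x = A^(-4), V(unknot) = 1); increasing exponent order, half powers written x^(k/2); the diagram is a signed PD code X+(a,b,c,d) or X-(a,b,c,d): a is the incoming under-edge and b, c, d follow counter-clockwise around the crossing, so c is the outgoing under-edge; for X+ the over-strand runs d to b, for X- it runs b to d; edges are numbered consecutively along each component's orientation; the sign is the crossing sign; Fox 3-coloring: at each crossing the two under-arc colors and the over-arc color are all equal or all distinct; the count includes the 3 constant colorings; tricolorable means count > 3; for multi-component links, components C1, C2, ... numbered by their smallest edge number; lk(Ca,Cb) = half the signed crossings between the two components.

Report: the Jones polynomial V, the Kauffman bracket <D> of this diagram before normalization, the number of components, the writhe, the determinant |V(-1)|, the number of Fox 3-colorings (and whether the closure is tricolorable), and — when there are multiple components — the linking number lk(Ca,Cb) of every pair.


V = 1
<D> = A^6 (w = +2)
1 component over 6 crossings, w = +2
3 Fox colorings among 3^6, |V(-1)| = 1: not tricolorable
why: w = +2 (over 6 crossings) is diagram-only; (-A^3)^(-2) removes it from V


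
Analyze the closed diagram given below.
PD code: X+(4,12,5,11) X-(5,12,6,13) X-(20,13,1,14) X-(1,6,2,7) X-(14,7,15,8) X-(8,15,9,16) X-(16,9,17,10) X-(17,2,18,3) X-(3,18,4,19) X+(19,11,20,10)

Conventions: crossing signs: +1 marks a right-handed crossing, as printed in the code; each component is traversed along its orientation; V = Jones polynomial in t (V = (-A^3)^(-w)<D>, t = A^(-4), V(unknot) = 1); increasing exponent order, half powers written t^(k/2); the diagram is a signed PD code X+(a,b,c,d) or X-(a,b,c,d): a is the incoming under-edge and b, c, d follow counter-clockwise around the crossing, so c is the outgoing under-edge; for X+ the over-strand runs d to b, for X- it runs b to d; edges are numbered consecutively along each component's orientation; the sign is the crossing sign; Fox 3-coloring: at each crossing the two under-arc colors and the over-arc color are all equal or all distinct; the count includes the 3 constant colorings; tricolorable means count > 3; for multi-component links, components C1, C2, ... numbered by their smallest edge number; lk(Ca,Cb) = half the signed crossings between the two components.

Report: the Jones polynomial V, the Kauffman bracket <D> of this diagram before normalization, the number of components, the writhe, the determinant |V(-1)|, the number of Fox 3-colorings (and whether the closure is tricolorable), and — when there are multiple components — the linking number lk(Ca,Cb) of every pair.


Jones polynomial: V(t) = t^-8 - 2t^-7 + t^-6 - 2t^-5 + 2t^-4 + t^-2
<D> = A^-10 + 2A^-2 - 2A^2 + A^6 - 2A^10 + A^14; writhe -6
components 1, writhe -6 (10 crossings)
3-colorings: 27 of 3^10, det 9 — tricolorable
note: V spans 6 powers of t: at least 6 crossings in any diagram


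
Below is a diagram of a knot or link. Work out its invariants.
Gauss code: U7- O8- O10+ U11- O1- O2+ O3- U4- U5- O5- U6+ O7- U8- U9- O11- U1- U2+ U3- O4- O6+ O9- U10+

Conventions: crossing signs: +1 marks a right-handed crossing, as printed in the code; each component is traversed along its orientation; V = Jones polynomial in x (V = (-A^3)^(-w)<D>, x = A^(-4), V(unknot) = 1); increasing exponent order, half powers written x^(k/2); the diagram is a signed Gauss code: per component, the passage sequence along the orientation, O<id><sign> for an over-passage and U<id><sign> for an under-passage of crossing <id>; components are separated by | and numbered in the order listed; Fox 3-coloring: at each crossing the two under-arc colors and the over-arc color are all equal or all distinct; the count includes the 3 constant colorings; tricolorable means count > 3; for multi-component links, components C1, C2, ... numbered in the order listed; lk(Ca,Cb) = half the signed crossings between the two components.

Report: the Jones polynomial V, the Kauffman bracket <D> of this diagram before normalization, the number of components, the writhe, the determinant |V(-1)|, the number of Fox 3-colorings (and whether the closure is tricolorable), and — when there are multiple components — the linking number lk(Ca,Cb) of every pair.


V(x) = -x^-6 + x^-5 - x^-4 + 2x^-3 - x^-2 + x^-1
bracket: -A^-11 + A^-7 - 2A^-3 + A - A^5 + A^9, w = -5
1 component, writhe -5, over 11 crossings
det 7, colorings 3 of 3^11 — not tricolorable
observation: det 7 = |V(-1)|; not divisible by 3, so not tricolorable


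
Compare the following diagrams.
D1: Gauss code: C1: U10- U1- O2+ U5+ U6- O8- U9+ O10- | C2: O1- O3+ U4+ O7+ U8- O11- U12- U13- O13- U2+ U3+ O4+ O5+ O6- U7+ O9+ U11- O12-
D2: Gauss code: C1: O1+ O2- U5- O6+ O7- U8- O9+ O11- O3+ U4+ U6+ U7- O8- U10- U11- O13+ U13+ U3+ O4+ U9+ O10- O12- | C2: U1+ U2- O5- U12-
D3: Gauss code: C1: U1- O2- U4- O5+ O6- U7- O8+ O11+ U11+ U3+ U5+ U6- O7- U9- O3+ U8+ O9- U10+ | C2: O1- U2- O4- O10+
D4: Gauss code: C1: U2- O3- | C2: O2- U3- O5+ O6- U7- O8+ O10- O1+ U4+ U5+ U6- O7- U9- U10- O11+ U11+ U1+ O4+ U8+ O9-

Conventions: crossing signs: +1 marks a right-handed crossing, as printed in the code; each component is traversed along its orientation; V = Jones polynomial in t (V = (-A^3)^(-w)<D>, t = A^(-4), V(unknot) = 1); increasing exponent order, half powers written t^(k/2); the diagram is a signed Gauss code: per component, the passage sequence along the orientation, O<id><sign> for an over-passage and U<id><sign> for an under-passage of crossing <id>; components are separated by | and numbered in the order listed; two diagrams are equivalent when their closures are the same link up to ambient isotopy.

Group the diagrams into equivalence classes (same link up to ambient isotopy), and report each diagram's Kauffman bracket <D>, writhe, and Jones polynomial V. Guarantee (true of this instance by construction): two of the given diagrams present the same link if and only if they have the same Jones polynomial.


grouping into links: {D1} | {D2, D3, D4}
V(D1) = t^(-5/2) - 3t^(-3/2) + 3t^(-1/2) - 5t^(1/2) + 4t^(3/2) - 4t^(5/2) + 3t^(7/2) - t^(9/2)  (w -1, c 13, <D> = A^-21 - 3A^-17 + 4A^-13 - 4A^-9 + 5A^-5 - 3A^-1 + 3A^3 - A^7)
D2 (bracket A^-9 - A^-5 + 2A^-1 - 2A^3 + 2A^7 - A^11 + A^15; 13 crossings at w = -1): V = -t^(-9/2) + t^(-7/2) - 2t^(-5/2) + 2t^(-3/2) - 2t^(-1/2) + t^(1/2) - t^(3/2)
D3 (bracket A^-9 - A^-5 + 2A^-1 - 2A^3 + 2A^7 - A^11 + A^15; 11 crossings at w = -1): V = -t^(-9/2) + t^(-7/2) - 2t^(-5/2) + 2t^(-3/2) - 2t^(-1/2) + t^(1/2) - t^(3/2)
V(D4) = -t^(-9/2) + t^(-7/2) - 2t^(-5/2) + 2t^(-3/2) - 2t^(-1/2) + t^(1/2) - t^(3/2)  [11 crossings, <D> = A^-9 - A^-5 + 2A^-1 - 2A^3 + 2A^7 - A^11 + A^15, w = -1]
why: 2 values of V(t) split the 4 diagrams


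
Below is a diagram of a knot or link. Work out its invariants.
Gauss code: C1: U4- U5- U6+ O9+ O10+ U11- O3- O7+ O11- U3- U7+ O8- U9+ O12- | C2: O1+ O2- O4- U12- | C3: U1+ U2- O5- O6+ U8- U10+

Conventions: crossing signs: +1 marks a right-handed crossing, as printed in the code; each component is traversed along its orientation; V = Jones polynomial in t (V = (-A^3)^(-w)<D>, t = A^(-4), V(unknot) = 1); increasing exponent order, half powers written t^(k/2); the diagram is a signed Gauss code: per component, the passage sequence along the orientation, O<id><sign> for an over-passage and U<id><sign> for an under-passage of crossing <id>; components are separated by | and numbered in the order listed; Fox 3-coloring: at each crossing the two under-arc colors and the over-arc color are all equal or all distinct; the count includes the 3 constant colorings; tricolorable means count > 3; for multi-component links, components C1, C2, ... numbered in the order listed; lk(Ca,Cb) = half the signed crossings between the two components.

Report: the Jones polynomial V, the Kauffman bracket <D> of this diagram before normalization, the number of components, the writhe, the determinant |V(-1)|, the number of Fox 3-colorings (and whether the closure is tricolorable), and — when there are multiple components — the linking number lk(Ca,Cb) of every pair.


V = t^-3 + t^-2 + t^-1 + 1
<D> = A^-6 + A^-2 + A^2 + A^6 (w = -2)
3 components over 12 crossings, w = -2
lk(C1,C2): -1
lk(C1,C3) = 0
linking number lk(C2,C3) = 0
9 Fox colorings among 3^12, |V(-1)| = 0: tricolorable
why: span 3 respects span(V) <= c + mu - 1 = 14 for this 3-component diagram


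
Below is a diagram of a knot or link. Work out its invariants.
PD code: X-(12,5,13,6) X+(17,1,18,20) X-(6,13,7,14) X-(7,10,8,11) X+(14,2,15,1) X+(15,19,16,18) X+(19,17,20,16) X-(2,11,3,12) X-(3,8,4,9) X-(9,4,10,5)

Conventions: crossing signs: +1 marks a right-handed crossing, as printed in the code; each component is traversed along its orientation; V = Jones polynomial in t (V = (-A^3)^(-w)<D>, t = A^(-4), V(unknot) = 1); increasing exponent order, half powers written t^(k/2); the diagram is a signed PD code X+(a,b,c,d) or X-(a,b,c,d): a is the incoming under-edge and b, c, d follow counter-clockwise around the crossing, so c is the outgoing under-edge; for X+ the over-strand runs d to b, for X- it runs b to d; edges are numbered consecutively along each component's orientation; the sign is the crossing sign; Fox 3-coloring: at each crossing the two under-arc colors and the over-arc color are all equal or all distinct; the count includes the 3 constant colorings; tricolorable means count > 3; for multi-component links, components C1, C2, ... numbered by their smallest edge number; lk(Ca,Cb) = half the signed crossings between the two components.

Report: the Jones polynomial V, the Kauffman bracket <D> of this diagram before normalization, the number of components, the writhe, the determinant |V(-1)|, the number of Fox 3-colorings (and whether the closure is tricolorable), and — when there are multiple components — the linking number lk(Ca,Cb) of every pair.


Jones polynomial: V(t) = -t^-6 + t^-5 - 2t^-4 + 3t^-3 - 2t^-2 + 3t^-1 - 1 + t - t^2
<D> = -A^-14 + A^-10 - A^-6 + 3A^-2 - 2A^2 + 3A^6 - 2A^10 + A^14 - A^18; writhe -2
components 1, writhe -2 (10 crossings)
3-colorings: 9 of 3^10, det 15 — tricolorable
note: V spans 8 powers of t: at least 8 crossings in any diagram


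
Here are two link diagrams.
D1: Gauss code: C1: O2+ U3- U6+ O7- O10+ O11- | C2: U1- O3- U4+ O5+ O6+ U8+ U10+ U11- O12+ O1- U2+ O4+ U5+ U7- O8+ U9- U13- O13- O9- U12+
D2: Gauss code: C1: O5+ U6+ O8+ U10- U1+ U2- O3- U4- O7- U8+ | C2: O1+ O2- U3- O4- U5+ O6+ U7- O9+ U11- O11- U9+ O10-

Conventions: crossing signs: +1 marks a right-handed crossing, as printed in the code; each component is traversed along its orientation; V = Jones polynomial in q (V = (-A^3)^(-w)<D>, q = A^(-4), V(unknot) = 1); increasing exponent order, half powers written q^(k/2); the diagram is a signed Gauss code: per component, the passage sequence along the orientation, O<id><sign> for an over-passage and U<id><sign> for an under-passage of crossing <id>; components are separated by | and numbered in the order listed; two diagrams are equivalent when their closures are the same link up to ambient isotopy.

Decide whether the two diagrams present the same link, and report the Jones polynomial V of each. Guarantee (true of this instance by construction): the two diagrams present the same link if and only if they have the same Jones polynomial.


equivalent: no
D1 (bracket -A^-19 + A^-15 - A^-11 + 2A^-7 - A^-3 + 2A; 13 crossings at w = +1): V = -2q^(1/2) + q^(3/2) - 2q^(5/2) + q^(7/2) - q^(9/2) + q^(11/2)
V(D2) = -q^(-9/2) + 2q^(-7/2) - 3q^(-5/2) + 3q^(-3/2) - 4q^(-1/2) + 2q^(1/2) - 2q^(3/2) + q^(5/2)  (w -1, c 11, <D> = -A^-13 + 2A^-9 - 2A^-5 + 4A^-1 - 3A^3 + 3A^7 - 2A^11 + A^15)
key observation: 2 values of V(q) split the 2 diagrams


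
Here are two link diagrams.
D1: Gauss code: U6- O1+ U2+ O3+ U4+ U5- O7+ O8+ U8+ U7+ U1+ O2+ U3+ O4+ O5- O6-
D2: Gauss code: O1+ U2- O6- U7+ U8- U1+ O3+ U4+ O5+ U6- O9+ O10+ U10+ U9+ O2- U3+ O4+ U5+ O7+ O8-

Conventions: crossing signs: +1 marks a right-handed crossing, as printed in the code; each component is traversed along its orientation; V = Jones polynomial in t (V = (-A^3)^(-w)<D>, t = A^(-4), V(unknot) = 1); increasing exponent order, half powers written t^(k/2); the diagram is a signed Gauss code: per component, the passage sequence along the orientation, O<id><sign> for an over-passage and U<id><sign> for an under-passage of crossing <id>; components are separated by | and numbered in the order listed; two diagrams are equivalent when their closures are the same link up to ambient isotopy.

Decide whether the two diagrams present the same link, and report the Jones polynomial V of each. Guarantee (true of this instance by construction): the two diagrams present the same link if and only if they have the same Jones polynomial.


equivalent: no
V(D1) = t + t^3 - t^4  (w +4, c 8, <D> = -A^-4 + 1 + A^8)
V(D2) = t^-1 - 1 + 2t - 2t^2 + 2t^3 - 2t^4 + t^5  [10 crossings, <D> = A^-8 - 2A^-4 + 2 - 2A^4 + 2A^8 - A^12 + A^16, w = +4]
key observation: V(t) takes 2 values over 2 diagrams, fixing the grouping


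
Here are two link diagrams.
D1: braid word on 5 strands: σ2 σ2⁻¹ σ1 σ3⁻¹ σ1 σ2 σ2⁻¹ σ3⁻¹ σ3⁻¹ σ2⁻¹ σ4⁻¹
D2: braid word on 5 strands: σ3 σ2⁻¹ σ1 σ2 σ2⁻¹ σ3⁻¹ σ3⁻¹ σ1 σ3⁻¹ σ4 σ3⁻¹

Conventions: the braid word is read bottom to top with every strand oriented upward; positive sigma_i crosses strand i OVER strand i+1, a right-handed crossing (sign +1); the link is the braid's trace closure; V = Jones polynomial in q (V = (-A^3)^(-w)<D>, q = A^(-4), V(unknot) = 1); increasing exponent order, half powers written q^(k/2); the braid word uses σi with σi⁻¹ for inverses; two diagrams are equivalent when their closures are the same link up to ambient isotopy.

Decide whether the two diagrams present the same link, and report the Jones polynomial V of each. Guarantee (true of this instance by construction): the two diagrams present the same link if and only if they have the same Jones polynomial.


equivalent: yes
D1 (bracket A^-15 + 2A^-7 - A^-3 + A - A^5; 11 crossings at w = -3): V = q^(-7/2) - q^(-5/2) + q^(-3/2) - 2q^(-1/2) - q^(3/2)
V(D2) = q^(-7/2) - q^(-5/2) + q^(-3/2) - 2q^(-1/2) - q^(3/2)  [11 crossings, <D> = A^-9 + 2A^-1 - A^3 + A^7 - A^11, w = -1]
observation: all 2 diagrams share one V(q), hence one class


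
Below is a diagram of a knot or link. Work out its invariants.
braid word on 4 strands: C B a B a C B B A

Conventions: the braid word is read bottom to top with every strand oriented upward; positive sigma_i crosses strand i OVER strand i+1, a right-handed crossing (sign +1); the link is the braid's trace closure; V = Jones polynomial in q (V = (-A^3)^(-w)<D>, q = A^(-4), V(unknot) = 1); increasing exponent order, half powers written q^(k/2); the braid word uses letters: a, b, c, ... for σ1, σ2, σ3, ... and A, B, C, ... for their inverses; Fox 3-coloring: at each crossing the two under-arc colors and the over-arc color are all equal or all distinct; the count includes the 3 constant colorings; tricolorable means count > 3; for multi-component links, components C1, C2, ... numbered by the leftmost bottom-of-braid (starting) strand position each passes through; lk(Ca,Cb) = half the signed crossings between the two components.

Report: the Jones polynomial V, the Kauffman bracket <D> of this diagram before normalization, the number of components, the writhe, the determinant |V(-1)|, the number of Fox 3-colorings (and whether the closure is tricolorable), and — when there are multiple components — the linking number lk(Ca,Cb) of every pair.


V = q^-7 + 2q^-5 - q^-4 + 2q^-3 - q^-2 + q^-1
<D> = -A^-11 + A^-7 - 2A^-3 + A - 2A^5 - A^13 (w = -5)
3 components over 9 crossings, w = -5
lk(C1,C2): -1
lk(C1,C3) = -2
linking number lk(C2,C3) = 0
3 Fox colorings among 3^9, |V(-1)| = 8: not tricolorable
why: the span of V is 6, within the link bound 9 + 3 - 1


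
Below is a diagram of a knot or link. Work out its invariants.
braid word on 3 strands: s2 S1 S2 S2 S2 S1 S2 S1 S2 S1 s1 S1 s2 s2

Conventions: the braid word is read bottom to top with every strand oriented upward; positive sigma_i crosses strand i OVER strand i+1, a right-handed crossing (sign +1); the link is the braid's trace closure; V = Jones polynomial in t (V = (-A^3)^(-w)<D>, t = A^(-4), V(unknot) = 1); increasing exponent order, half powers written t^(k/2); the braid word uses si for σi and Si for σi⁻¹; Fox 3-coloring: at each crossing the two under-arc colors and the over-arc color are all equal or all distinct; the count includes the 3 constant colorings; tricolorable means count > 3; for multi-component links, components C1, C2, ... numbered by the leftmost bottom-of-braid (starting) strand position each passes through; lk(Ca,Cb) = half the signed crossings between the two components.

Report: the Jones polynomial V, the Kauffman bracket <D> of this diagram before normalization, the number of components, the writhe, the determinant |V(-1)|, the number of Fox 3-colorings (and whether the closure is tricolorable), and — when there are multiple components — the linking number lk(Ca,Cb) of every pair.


Jones polynomial: V(t) = -t^-7 + t^-6 - t^-5 + t^-4 + t^-2
<D> = A^-10 + A^-2 - A^2 + A^6 - A^10; writhe -6
components 1, writhe -6 (14 crossings)
3-colorings: 3 of 3^14, det 5 — not tricolorable
note: the span of V is 5, forcing >= 5 crossings in any diagram


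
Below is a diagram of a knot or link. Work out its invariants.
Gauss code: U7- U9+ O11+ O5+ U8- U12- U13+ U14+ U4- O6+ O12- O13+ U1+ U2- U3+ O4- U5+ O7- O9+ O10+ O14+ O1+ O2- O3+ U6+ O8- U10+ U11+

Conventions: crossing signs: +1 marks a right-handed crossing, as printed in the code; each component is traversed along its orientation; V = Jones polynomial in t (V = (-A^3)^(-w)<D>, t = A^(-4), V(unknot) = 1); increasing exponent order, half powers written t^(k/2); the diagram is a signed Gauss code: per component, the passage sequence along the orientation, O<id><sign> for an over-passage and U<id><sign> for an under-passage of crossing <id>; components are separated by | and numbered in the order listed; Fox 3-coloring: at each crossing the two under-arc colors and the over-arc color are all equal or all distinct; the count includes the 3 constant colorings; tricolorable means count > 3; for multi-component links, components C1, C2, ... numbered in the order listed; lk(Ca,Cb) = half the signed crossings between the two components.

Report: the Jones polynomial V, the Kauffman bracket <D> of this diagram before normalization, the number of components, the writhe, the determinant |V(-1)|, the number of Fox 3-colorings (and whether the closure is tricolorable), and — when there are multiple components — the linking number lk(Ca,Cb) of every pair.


V = t + t^3 - t^4
<D> = -A^-4 + 1 + A^8 (w = +4)
1 component over 14 crossings, w = +4
9 Fox colorings among 3^14, |V(-1)| = 3: tricolorable
why: w = +4 shifts under R1 moves; the (-A^3)^(-4) factor cancels that in V


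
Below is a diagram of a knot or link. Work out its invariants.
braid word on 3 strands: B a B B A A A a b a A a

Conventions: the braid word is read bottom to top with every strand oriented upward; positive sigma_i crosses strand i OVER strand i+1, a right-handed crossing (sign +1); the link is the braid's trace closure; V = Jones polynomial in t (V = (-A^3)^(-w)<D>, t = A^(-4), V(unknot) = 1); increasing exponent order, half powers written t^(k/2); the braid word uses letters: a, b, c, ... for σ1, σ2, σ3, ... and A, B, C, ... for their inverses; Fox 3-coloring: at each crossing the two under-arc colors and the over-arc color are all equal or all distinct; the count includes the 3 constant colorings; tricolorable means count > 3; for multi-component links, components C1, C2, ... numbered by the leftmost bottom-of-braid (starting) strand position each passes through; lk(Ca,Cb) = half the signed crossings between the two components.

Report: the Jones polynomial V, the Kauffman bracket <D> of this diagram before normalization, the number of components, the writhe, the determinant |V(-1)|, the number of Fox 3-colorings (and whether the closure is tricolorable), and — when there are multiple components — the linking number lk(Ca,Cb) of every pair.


V = t^-5 - 2t^-4 + 2t^-3 - 2t^-2 + 2t^-1 - 1 + t
<D> = A^-10 - A^-6 + 2A^-2 - 2A^2 + 2A^6 - 2A^10 + A^14 (w = -2)
1 component over 12 crossings, w = -2
3 Fox colorings among 3^12, |V(-1)| = 11: not tricolorable
why: V spans 6 powers of t: at least 6 crossings in any diagram


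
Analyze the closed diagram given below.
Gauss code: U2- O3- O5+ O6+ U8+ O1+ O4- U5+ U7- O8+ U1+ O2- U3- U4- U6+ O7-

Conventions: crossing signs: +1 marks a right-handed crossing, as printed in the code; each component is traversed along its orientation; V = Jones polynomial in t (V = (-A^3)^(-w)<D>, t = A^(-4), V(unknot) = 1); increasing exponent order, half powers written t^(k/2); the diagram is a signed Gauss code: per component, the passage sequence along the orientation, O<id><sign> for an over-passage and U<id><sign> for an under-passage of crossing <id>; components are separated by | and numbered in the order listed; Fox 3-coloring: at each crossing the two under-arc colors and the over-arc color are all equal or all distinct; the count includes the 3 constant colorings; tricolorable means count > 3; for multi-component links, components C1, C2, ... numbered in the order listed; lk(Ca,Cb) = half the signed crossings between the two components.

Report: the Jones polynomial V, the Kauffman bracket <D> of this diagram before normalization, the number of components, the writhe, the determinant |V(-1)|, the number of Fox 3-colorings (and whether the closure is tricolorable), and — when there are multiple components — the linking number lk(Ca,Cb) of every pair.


V(t) = -t^-3 + 2t^-2 - 2t^-1 + 3 - 2t + 2t^2 - t^3
bracket: -A^-12 + 2A^-8 - 2A^-4 + 3 - 2A^4 + 2A^8 - A^12, w = 0
1 component, writhe 0, over 8 crossings
det 13, colorings 3 of 3^8 — not tricolorable
observation: V is palindromic (span 6, det 13): t -> 1/t fixes it; necessary, not sufficient, for amphichirality


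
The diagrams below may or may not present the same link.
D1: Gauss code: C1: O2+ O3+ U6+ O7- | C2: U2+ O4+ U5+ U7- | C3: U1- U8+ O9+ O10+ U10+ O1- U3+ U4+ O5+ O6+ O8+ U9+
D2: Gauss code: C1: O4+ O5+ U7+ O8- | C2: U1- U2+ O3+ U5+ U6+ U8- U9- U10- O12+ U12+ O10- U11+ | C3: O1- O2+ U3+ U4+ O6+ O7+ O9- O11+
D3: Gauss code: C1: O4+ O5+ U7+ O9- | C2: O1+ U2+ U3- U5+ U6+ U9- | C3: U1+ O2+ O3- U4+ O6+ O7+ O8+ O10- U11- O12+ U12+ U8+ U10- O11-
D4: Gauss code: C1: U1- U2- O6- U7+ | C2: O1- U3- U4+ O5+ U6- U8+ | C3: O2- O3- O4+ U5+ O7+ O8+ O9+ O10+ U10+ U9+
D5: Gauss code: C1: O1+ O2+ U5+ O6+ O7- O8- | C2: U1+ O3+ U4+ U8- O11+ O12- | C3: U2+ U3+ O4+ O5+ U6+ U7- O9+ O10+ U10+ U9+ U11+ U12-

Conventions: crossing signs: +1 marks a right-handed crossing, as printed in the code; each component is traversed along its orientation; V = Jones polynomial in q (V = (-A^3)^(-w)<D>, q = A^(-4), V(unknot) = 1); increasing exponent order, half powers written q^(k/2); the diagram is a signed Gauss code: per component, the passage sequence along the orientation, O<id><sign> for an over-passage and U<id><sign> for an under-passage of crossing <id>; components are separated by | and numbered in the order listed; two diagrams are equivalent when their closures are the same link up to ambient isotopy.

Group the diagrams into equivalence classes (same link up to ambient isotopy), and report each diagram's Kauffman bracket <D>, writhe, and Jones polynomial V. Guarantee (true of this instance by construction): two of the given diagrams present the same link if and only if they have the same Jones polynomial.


classes: {D1, D2, D3, D5} | {D4}
V(D1) = q + 2q^3 + q^5  [10 crossings, <D> = A^-2 + 2A^6 + A^14, w = +6]
V(D2) = q + 2q^3 + q^5  (w +4, c 12, <D> = A^-8 + 2 + A^8)
V(D3) = q + 2q^3 + q^5  (w +4, c 12, <D> = A^-8 + 2 + A^8)
D4 (bracket A^-2 + 2A^6 + A^14; 10 crossings at w = +2): V = q^-2 + 2 + q^2
D5 (bracket A^-2 + 2A^6 + A^14; 12 crossings at w = +6): V = q + 2q^3 + q^5
note: comparing 5 Jones polynomials yields 2 groups


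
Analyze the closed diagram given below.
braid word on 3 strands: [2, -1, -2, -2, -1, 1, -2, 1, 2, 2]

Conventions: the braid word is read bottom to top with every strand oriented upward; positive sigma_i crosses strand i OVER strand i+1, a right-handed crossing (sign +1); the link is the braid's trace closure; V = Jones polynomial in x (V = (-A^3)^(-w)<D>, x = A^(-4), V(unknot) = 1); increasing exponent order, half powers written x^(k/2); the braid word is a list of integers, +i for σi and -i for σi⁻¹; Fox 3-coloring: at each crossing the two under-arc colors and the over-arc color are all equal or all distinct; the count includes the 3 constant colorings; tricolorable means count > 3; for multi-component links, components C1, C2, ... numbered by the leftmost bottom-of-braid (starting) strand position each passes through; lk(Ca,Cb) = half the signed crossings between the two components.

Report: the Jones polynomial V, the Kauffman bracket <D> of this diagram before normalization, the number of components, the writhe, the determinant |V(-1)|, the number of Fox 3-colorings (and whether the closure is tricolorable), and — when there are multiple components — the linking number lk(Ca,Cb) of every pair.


V = -x^-3 + x^-2 - x^-1 + 3 - x + x^2 - x^3
<D> = -A^-12 + A^-8 - A^-4 + 3 - A^4 + A^8 - A^12 (w = 0)
1 component over 10 crossings, w = 0
27 Fox colorings among 3^10, |V(-1)| = 9: tricolorable
why: w = 0 (over 10 crossings) is diagram-only; (-A^3)^(0) removes it from V


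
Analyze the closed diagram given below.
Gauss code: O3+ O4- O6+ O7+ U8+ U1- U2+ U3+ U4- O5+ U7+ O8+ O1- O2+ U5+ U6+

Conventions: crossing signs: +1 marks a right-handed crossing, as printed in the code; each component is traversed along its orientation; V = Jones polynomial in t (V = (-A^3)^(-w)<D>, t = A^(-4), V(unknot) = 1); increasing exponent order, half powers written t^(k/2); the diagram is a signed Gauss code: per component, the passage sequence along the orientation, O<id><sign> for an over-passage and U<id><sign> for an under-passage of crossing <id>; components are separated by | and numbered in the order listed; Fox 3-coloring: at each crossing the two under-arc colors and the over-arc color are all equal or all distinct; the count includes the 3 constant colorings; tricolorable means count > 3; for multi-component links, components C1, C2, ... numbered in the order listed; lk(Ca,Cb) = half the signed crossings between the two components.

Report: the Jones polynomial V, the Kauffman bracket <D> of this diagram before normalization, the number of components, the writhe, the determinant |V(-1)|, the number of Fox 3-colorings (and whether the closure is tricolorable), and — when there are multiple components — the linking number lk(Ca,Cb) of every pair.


Jones polynomial: V(t) = t + t^3 - t^4
<D> = -A^-4 + 1 + A^8; writhe +4
components 1, writhe +4 (8 crossings)
3-colorings: 9 of 3^8, det 3 — tricolorable
note: V spans 3 powers of t: at least 3 crossings in any diagram


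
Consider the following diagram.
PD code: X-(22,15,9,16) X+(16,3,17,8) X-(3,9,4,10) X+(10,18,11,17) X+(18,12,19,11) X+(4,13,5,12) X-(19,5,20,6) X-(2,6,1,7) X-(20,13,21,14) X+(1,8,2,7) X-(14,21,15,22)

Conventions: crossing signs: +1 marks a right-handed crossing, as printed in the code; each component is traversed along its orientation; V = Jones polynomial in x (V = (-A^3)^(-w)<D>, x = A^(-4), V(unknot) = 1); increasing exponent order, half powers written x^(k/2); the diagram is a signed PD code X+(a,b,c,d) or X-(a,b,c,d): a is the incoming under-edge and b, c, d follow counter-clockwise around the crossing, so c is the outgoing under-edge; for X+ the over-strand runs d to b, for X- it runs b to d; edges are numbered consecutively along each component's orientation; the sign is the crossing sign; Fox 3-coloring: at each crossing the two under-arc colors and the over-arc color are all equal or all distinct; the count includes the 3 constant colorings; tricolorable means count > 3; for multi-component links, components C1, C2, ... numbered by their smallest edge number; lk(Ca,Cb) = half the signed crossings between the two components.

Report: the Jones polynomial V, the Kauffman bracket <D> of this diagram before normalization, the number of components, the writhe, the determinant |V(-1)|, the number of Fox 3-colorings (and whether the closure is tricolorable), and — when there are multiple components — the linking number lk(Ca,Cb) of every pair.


V = x^-5 - 2x^-4 + x^-3 + x^-1 + 2 + 2x^2 - x^3
<D> = A^-15 - 2A^-11 - 2A^-3 - A - A^9 + 2A^13 - A^17 (w = -1)
3 components over 11 crossings, w = -1
lk(C1,C2): 0
lk(C1,C3) = 0
linking number lk(C2,C3) = 0
27 Fox colorings among 3^11, |V(-1)| = 0: tricolorable
why: every pair of the 3 components has lk = 0


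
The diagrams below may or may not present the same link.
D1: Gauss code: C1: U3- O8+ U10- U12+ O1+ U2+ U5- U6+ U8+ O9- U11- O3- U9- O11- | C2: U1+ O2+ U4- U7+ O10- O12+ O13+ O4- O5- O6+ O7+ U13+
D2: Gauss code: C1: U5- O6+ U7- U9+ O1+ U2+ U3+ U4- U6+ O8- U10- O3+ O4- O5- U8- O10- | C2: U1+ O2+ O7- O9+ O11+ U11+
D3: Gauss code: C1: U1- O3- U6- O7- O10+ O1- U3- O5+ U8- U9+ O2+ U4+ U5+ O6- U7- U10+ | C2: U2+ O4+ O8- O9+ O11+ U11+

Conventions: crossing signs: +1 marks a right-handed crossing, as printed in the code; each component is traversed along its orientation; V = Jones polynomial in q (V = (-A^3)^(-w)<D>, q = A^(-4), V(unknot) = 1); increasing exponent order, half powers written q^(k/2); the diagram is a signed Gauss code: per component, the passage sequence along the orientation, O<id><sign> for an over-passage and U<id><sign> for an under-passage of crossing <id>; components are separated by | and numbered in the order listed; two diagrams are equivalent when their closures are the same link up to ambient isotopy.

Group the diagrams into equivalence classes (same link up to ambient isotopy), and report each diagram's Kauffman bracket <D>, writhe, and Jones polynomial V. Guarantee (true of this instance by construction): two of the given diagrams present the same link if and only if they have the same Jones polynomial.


classes: {D1, D2, D3}
V(D1) = q^(-7/2) - q^(-5/2) + q^(-3/2) - 2q^(-1/2) - q^(3/2)  [13 crossings, <D> = A^-3 + 2A^5 - A^9 + A^13 - A^17, w = +1]
V(D2) = q^(-7/2) - q^(-5/2) + q^(-3/2) - 2q^(-1/2) - q^(3/2)  [11 crossings, <D> = A^-3 + 2A^5 - A^9 + A^13 - A^17, w = +1]
V(D3) = q^(-7/2) - q^(-5/2) + q^(-3/2) - 2q^(-1/2) - q^(3/2)  [11 crossings, <D> = A^-3 + 2A^5 - A^9 + A^13 - A^17, w = +1]
note: one V(q) for all 3 diagrams — one class (guaranteed)


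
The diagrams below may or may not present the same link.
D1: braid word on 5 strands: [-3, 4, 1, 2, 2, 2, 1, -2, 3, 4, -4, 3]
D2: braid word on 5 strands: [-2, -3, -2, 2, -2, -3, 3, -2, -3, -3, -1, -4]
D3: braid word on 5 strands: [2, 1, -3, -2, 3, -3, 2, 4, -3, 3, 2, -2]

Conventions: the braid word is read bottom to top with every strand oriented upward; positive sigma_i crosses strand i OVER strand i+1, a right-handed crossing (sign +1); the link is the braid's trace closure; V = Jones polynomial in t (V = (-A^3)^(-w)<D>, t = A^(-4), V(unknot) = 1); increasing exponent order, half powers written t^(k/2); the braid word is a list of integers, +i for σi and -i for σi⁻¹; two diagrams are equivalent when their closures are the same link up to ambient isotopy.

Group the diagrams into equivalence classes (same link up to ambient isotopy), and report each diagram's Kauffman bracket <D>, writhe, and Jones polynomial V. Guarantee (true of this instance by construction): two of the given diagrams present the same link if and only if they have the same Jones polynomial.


equivalence classes: {D1} | {D2} | {D3}
D1 (bracket -A^-6 + A^-2 - A^2 + 2A^6 - A^10 + A^14; 12 crossings at w = +6): V = t - t^2 + 2t^3 - t^4 + t^5 - t^6
V(D2) = -t^-7 + t^-6 - t^-5 + t^-4 + t^-2  (w -8, c 12, <D> = A^-16 + A^-8 - A^-4 + 1 - A^4)
V(D3) = 1  [12 crossings, <D> = A^6, w = +2]
key observation: comparing 3 Jones polynomials yields 3 groups
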